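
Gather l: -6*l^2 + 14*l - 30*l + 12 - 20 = -6*l^2 - 16*l - 8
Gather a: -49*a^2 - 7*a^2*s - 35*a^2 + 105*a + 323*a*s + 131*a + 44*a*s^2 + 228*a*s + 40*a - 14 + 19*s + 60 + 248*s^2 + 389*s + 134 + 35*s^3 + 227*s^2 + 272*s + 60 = a^2*(-7*s - 84) + a*(44*s^2 + 551*s + 276) + 35*s^3 + 475*s^2 + 680*s + 240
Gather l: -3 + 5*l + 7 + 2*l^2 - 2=2*l^2 + 5*l + 2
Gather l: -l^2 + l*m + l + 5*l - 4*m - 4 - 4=-l^2 + l*(m + 6) - 4*m - 8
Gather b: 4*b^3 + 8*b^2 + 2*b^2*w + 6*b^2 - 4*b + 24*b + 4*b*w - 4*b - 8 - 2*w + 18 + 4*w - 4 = 4*b^3 + b^2*(2*w + 14) + b*(4*w + 16) + 2*w + 6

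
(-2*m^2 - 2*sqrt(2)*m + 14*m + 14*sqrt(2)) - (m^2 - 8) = -3*m^2 - 2*sqrt(2)*m + 14*m + 8 + 14*sqrt(2)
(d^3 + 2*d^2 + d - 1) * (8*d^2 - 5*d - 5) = 8*d^5 + 11*d^4 - 7*d^3 - 23*d^2 + 5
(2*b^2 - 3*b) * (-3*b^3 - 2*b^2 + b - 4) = -6*b^5 + 5*b^4 + 8*b^3 - 11*b^2 + 12*b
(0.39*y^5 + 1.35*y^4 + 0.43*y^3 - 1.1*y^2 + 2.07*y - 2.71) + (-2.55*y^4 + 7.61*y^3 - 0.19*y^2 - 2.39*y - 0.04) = 0.39*y^5 - 1.2*y^4 + 8.04*y^3 - 1.29*y^2 - 0.32*y - 2.75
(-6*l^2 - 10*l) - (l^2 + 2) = -7*l^2 - 10*l - 2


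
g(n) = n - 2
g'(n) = 1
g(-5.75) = -7.75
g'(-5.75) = 1.00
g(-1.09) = -3.09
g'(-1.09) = 1.00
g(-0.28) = -2.28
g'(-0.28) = 1.00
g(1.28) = -0.72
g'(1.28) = 1.00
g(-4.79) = -6.79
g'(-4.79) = 1.00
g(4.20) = 2.20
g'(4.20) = 1.00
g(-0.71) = -2.71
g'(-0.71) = 1.00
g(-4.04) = -6.04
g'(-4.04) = 1.00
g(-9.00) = -11.00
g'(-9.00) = 1.00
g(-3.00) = -5.00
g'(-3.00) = 1.00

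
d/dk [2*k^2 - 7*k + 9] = 4*k - 7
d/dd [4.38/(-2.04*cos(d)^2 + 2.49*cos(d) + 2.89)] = (10.9062 - 17.8704*cos(d))*sin(d)/(-2.04*cos(d)^2 + 2.49*cos(d) + 2.89)^2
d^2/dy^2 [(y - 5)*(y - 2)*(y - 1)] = 6*y - 16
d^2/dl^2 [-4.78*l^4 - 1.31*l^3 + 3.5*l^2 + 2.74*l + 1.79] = -57.36*l^2 - 7.86*l + 7.0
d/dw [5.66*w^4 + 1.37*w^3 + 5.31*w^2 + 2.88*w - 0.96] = 22.64*w^3 + 4.11*w^2 + 10.62*w + 2.88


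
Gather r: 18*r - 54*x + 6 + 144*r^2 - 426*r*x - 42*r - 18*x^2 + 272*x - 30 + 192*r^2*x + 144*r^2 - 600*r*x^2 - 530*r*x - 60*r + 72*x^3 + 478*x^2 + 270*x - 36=r^2*(192*x + 288) + r*(-600*x^2 - 956*x - 84) + 72*x^3 + 460*x^2 + 488*x - 60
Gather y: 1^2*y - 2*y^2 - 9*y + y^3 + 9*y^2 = y^3 + 7*y^2 - 8*y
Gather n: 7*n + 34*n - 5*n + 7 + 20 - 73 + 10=36*n - 36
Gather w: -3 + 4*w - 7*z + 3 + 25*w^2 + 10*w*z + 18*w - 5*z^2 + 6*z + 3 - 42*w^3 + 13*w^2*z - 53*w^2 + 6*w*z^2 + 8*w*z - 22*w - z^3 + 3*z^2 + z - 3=-42*w^3 + w^2*(13*z - 28) + w*(6*z^2 + 18*z) - z^3 - 2*z^2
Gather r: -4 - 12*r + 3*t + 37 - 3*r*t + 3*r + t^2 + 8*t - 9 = r*(-3*t - 9) + t^2 + 11*t + 24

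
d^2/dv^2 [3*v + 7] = 0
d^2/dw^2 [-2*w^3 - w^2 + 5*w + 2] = -12*w - 2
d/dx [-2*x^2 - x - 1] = -4*x - 1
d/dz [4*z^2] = 8*z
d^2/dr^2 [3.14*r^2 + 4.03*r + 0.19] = 6.28000000000000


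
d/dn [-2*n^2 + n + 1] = 1 - 4*n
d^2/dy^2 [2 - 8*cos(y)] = 8*cos(y)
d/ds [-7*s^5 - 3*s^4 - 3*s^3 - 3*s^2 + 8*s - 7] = -35*s^4 - 12*s^3 - 9*s^2 - 6*s + 8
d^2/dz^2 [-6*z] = 0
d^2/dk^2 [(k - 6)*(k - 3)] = 2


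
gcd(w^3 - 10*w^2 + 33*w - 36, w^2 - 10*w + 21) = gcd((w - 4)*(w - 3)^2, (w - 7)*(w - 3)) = w - 3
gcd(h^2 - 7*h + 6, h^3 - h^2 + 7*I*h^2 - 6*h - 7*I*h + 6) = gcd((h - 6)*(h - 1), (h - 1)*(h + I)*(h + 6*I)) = h - 1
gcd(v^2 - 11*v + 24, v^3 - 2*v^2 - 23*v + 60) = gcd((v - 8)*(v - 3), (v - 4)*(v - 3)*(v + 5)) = v - 3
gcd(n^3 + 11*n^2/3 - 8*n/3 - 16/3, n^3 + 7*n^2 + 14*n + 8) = n^2 + 5*n + 4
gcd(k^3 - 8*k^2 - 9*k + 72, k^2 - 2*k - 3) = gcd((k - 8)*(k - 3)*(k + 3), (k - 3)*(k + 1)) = k - 3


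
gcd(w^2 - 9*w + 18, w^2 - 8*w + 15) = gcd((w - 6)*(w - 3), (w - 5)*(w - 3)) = w - 3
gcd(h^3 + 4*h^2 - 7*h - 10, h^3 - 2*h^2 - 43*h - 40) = h^2 + 6*h + 5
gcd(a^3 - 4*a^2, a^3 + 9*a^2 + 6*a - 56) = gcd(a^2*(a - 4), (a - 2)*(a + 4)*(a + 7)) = 1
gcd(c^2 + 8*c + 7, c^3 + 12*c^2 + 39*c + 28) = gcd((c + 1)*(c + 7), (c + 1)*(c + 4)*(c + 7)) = c^2 + 8*c + 7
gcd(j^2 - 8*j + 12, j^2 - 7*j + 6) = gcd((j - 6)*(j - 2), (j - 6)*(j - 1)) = j - 6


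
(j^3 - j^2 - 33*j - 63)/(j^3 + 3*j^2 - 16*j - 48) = (j^2 - 4*j - 21)/(j^2 - 16)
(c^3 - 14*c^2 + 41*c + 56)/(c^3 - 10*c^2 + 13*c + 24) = (c - 7)/(c - 3)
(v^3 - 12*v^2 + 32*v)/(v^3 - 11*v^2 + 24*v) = (v - 4)/(v - 3)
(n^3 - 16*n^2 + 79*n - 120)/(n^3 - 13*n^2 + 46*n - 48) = (n - 5)/(n - 2)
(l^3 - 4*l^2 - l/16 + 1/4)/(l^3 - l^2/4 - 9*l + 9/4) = (l^2 - 15*l/4 - 1)/(l^2 - 9)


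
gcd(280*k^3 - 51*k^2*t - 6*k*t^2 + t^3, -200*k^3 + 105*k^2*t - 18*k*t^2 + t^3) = 40*k^2 - 13*k*t + t^2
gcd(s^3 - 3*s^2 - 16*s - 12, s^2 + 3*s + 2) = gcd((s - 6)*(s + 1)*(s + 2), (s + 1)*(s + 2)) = s^2 + 3*s + 2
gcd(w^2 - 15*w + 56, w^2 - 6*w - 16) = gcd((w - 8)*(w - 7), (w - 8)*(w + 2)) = w - 8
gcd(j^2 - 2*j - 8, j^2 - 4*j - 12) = j + 2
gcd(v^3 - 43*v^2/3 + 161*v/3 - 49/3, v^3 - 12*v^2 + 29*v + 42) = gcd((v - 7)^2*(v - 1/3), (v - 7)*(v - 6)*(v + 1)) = v - 7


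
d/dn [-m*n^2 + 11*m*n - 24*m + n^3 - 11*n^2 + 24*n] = -2*m*n + 11*m + 3*n^2 - 22*n + 24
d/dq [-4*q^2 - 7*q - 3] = -8*q - 7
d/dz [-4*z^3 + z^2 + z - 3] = -12*z^2 + 2*z + 1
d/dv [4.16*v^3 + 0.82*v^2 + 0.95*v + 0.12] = 12.48*v^2 + 1.64*v + 0.95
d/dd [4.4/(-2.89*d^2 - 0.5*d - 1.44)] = (25.432*d + 2.2)/(2.89*d^2 + 0.5*d + 1.44)^2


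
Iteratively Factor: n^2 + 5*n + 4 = (n + 4)*(n + 1)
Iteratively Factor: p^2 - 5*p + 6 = (p - 2)*(p - 3)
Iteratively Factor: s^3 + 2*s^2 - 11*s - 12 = (s + 1)*(s^2 + s - 12) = (s - 3)*(s + 1)*(s + 4)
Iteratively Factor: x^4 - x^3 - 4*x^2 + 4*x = (x)*(x^3 - x^2 - 4*x + 4) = x*(x - 1)*(x^2 - 4) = x*(x - 2)*(x - 1)*(x + 2)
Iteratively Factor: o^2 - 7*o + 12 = (o - 3)*(o - 4)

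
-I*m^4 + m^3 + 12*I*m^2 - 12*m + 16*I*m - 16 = (m - 4)*(m + 2)^2*(-I*m + 1)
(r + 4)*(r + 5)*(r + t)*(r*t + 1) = r^4*t + r^3*t^2 + 9*r^3*t + r^3 + 9*r^2*t^2 + 21*r^2*t + 9*r^2 + 20*r*t^2 + 9*r*t + 20*r + 20*t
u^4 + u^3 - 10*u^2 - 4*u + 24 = (u - 2)^2*(u + 2)*(u + 3)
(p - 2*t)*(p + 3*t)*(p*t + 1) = p^3*t + p^2*t^2 + p^2 - 6*p*t^3 + p*t - 6*t^2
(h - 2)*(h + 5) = h^2 + 3*h - 10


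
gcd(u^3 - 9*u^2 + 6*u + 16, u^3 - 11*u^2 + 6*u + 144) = u - 8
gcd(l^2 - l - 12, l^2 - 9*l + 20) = l - 4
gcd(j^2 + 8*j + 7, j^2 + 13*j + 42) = j + 7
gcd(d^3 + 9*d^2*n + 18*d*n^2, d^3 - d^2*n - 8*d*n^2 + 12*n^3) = d + 3*n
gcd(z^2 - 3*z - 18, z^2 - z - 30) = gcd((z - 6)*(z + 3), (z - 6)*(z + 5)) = z - 6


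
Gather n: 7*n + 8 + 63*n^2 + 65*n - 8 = 63*n^2 + 72*n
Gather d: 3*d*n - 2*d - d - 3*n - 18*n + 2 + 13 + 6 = d*(3*n - 3) - 21*n + 21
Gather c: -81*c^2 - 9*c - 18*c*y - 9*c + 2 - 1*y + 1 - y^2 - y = -81*c^2 + c*(-18*y - 18) - y^2 - 2*y + 3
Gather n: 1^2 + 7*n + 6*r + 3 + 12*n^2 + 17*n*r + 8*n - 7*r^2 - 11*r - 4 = 12*n^2 + n*(17*r + 15) - 7*r^2 - 5*r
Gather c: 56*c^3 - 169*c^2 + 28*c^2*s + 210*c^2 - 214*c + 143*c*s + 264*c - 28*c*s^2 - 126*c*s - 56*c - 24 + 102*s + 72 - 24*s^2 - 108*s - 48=56*c^3 + c^2*(28*s + 41) + c*(-28*s^2 + 17*s - 6) - 24*s^2 - 6*s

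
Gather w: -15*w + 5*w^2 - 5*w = 5*w^2 - 20*w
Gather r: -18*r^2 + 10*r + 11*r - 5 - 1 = -18*r^2 + 21*r - 6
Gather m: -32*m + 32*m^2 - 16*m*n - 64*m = 32*m^2 + m*(-16*n - 96)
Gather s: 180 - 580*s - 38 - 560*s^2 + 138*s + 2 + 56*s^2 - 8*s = -504*s^2 - 450*s + 144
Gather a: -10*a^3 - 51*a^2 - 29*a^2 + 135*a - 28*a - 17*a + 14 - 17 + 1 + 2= -10*a^3 - 80*a^2 + 90*a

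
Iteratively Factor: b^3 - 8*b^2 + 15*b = (b)*(b^2 - 8*b + 15) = b*(b - 5)*(b - 3)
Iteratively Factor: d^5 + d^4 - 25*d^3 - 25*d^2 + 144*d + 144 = (d + 3)*(d^4 - 2*d^3 - 19*d^2 + 32*d + 48) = (d + 3)*(d + 4)*(d^3 - 6*d^2 + 5*d + 12) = (d - 3)*(d + 3)*(d + 4)*(d^2 - 3*d - 4) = (d - 3)*(d + 1)*(d + 3)*(d + 4)*(d - 4)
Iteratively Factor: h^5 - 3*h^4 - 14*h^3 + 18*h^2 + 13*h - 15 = (h - 5)*(h^4 + 2*h^3 - 4*h^2 - 2*h + 3) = (h - 5)*(h - 1)*(h^3 + 3*h^2 - h - 3) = (h - 5)*(h - 1)*(h + 3)*(h^2 - 1) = (h - 5)*(h - 1)*(h + 1)*(h + 3)*(h - 1)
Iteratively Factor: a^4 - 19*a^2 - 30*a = (a + 2)*(a^3 - 2*a^2 - 15*a) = (a + 2)*(a + 3)*(a^2 - 5*a) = a*(a + 2)*(a + 3)*(a - 5)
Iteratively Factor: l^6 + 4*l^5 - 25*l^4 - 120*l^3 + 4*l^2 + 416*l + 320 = (l + 1)*(l^5 + 3*l^4 - 28*l^3 - 92*l^2 + 96*l + 320) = (l - 2)*(l + 1)*(l^4 + 5*l^3 - 18*l^2 - 128*l - 160) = (l - 2)*(l + 1)*(l + 4)*(l^3 + l^2 - 22*l - 40) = (l - 2)*(l + 1)*(l + 4)^2*(l^2 - 3*l - 10) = (l - 2)*(l + 1)*(l + 2)*(l + 4)^2*(l - 5)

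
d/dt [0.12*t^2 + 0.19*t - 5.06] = 0.24*t + 0.19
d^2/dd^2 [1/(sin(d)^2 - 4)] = 2*(-2*sin(d)^4 - 5*sin(d)^2 + 4)/(sin(d)^2 - 4)^3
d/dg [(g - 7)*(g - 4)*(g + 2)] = 3*g^2 - 18*g + 6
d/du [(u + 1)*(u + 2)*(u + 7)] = 3*u^2 + 20*u + 23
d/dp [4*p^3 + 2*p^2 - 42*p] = 12*p^2 + 4*p - 42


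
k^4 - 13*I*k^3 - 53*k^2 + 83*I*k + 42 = (k - 7*I)*(k - 3*I)*(k - 2*I)*(k - I)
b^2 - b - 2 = (b - 2)*(b + 1)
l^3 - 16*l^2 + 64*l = l*(l - 8)^2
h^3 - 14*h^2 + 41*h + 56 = (h - 8)*(h - 7)*(h + 1)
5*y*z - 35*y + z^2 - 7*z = (5*y + z)*(z - 7)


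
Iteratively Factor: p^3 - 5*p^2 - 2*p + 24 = (p + 2)*(p^2 - 7*p + 12) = (p - 3)*(p + 2)*(p - 4)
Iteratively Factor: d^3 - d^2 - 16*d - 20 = (d + 2)*(d^2 - 3*d - 10) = (d + 2)^2*(d - 5)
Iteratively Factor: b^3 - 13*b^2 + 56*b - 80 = (b - 4)*(b^2 - 9*b + 20) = (b - 4)^2*(b - 5)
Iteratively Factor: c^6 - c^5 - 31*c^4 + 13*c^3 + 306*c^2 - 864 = (c + 3)*(c^5 - 4*c^4 - 19*c^3 + 70*c^2 + 96*c - 288) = (c - 2)*(c + 3)*(c^4 - 2*c^3 - 23*c^2 + 24*c + 144) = (c - 4)*(c - 2)*(c + 3)*(c^3 + 2*c^2 - 15*c - 36) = (c - 4)^2*(c - 2)*(c + 3)*(c^2 + 6*c + 9) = (c - 4)^2*(c - 2)*(c + 3)^2*(c + 3)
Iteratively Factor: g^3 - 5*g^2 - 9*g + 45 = (g - 3)*(g^2 - 2*g - 15) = (g - 3)*(g + 3)*(g - 5)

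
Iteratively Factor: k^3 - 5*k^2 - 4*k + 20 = (k + 2)*(k^2 - 7*k + 10) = (k - 5)*(k + 2)*(k - 2)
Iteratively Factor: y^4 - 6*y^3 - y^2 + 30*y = (y)*(y^3 - 6*y^2 - y + 30) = y*(y - 5)*(y^2 - y - 6) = y*(y - 5)*(y + 2)*(y - 3)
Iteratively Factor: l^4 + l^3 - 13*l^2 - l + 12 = (l - 3)*(l^3 + 4*l^2 - l - 4) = (l - 3)*(l + 4)*(l^2 - 1) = (l - 3)*(l - 1)*(l + 4)*(l + 1)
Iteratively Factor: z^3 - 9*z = (z + 3)*(z^2 - 3*z) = z*(z + 3)*(z - 3)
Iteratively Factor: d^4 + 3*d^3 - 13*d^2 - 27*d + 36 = (d - 3)*(d^3 + 6*d^2 + 5*d - 12) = (d - 3)*(d + 3)*(d^2 + 3*d - 4) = (d - 3)*(d + 3)*(d + 4)*(d - 1)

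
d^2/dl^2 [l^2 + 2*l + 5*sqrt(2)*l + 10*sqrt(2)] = 2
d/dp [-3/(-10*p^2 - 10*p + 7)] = 30*(-2*p - 1)/(10*p^2 + 10*p - 7)^2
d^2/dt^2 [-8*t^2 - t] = -16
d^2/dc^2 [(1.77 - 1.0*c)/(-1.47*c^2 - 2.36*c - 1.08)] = ((0.4838 - 8.82*c)*(1.47*c^2 + 2.36*c + 1.08) + (1.0*c - 1.77)*(2.94*c + 2.36)*(5.88*c + 4.72))/(1.47*c^2 + 2.36*c + 1.08)^3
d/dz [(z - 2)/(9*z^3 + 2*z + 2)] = (9*z^3 + 2*z - (z - 2)*(27*z^2 + 2) + 2)/(9*z^3 + 2*z + 2)^2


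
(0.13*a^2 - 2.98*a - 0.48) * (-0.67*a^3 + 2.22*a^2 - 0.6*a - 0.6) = -0.0871*a^5 + 2.2852*a^4 - 6.372*a^3 + 0.6444*a^2 + 2.076*a + 0.288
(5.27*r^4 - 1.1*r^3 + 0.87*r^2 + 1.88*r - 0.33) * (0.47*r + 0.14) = 2.4769*r^5 + 0.2208*r^4 + 0.2549*r^3 + 1.0054*r^2 + 0.1081*r - 0.0462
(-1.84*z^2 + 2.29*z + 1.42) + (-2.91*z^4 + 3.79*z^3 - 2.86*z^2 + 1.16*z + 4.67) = -2.91*z^4 + 3.79*z^3 - 4.7*z^2 + 3.45*z + 6.09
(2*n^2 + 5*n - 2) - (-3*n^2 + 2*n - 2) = 5*n^2 + 3*n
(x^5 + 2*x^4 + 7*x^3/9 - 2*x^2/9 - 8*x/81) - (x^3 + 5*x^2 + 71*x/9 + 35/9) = x^5 + 2*x^4 - 2*x^3/9 - 47*x^2/9 - 647*x/81 - 35/9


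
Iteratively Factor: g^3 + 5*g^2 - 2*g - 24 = (g + 3)*(g^2 + 2*g - 8) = (g + 3)*(g + 4)*(g - 2)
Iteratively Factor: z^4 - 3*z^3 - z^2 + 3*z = (z + 1)*(z^3 - 4*z^2 + 3*z) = z*(z + 1)*(z^2 - 4*z + 3) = z*(z - 3)*(z + 1)*(z - 1)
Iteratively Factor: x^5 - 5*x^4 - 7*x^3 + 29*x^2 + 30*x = (x + 1)*(x^4 - 6*x^3 - x^2 + 30*x) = (x - 3)*(x + 1)*(x^3 - 3*x^2 - 10*x) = (x - 5)*(x - 3)*(x + 1)*(x^2 + 2*x) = x*(x - 5)*(x - 3)*(x + 1)*(x + 2)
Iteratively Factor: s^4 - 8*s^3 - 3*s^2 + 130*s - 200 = (s - 5)*(s^3 - 3*s^2 - 18*s + 40) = (s - 5)*(s - 2)*(s^2 - s - 20) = (s - 5)*(s - 2)*(s + 4)*(s - 5)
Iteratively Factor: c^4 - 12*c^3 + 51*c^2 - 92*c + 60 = (c - 2)*(c^3 - 10*c^2 + 31*c - 30) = (c - 3)*(c - 2)*(c^2 - 7*c + 10) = (c - 5)*(c - 3)*(c - 2)*(c - 2)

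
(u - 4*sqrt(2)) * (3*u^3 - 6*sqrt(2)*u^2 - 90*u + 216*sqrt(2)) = 3*u^4 - 18*sqrt(2)*u^3 - 42*u^2 + 576*sqrt(2)*u - 1728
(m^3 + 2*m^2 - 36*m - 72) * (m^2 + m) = m^5 + 3*m^4 - 34*m^3 - 108*m^2 - 72*m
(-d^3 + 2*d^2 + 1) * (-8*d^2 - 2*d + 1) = 8*d^5 - 14*d^4 - 5*d^3 - 6*d^2 - 2*d + 1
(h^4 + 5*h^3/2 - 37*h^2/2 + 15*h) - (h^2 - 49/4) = h^4 + 5*h^3/2 - 39*h^2/2 + 15*h + 49/4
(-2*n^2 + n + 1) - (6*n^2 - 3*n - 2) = -8*n^2 + 4*n + 3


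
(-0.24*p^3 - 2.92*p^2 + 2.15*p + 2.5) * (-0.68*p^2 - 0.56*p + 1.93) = 0.1632*p^5 + 2.12*p^4 - 0.29*p^3 - 8.5396*p^2 + 2.7495*p + 4.825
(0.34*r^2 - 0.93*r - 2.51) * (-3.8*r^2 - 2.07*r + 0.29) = -1.292*r^4 + 2.8302*r^3 + 11.5617*r^2 + 4.926*r - 0.7279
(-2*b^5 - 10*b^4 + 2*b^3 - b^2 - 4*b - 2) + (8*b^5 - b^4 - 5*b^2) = 6*b^5 - 11*b^4 + 2*b^3 - 6*b^2 - 4*b - 2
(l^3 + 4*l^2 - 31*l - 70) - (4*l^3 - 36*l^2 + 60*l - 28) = -3*l^3 + 40*l^2 - 91*l - 42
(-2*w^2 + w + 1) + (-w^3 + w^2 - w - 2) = -w^3 - w^2 - 1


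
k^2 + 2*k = k*(k + 2)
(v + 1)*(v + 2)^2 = v^3 + 5*v^2 + 8*v + 4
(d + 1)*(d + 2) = d^2 + 3*d + 2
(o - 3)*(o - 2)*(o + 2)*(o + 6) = o^4 + 3*o^3 - 22*o^2 - 12*o + 72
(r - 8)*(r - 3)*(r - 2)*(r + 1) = r^4 - 12*r^3 + 33*r^2 - 2*r - 48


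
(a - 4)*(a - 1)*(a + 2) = a^3 - 3*a^2 - 6*a + 8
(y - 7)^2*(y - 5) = y^3 - 19*y^2 + 119*y - 245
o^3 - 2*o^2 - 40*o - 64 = (o - 8)*(o + 2)*(o + 4)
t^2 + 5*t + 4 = (t + 1)*(t + 4)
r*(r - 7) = r^2 - 7*r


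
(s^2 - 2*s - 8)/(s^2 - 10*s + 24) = (s + 2)/(s - 6)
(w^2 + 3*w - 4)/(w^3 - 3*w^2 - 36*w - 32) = (w - 1)/(w^2 - 7*w - 8)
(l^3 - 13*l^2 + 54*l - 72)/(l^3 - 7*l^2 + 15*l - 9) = (l^2 - 10*l + 24)/(l^2 - 4*l + 3)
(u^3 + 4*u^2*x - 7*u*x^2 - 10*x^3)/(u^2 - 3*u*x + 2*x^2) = (-u^2 - 6*u*x - 5*x^2)/(-u + x)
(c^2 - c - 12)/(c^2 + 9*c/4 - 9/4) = 4*(c - 4)/(4*c - 3)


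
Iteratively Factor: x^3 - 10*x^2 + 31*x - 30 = (x - 5)*(x^2 - 5*x + 6) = (x - 5)*(x - 2)*(x - 3)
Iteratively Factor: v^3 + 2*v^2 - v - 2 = (v + 1)*(v^2 + v - 2) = (v - 1)*(v + 1)*(v + 2)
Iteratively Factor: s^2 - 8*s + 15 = (s - 5)*(s - 3)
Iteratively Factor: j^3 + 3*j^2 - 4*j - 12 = (j - 2)*(j^2 + 5*j + 6) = (j - 2)*(j + 2)*(j + 3)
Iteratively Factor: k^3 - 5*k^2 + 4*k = (k - 4)*(k^2 - k) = (k - 4)*(k - 1)*(k)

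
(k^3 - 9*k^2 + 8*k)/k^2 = k - 9 + 8/k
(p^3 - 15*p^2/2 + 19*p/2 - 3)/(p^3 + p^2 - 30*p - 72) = (2*p^2 - 3*p + 1)/(2*(p^2 + 7*p + 12))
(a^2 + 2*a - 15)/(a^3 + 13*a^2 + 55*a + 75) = (a - 3)/(a^2 + 8*a + 15)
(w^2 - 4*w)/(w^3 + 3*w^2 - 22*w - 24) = w/(w^2 + 7*w + 6)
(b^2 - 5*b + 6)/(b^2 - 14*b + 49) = (b^2 - 5*b + 6)/(b^2 - 14*b + 49)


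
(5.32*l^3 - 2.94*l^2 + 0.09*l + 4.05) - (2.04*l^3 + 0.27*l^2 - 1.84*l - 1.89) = 3.28*l^3 - 3.21*l^2 + 1.93*l + 5.94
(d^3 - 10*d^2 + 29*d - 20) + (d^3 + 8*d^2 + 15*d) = 2*d^3 - 2*d^2 + 44*d - 20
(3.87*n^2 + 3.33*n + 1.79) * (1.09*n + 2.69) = 4.2183*n^3 + 14.04*n^2 + 10.9088*n + 4.8151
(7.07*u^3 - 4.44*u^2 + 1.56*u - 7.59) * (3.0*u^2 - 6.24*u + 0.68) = 21.21*u^5 - 57.4368*u^4 + 37.1932*u^3 - 35.5236*u^2 + 48.4224*u - 5.1612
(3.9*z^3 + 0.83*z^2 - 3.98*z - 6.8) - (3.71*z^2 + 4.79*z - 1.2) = 3.9*z^3 - 2.88*z^2 - 8.77*z - 5.6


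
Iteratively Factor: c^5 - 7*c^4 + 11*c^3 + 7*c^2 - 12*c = (c)*(c^4 - 7*c^3 + 11*c^2 + 7*c - 12) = c*(c - 3)*(c^3 - 4*c^2 - c + 4) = c*(c - 3)*(c - 1)*(c^2 - 3*c - 4) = c*(c - 3)*(c - 1)*(c + 1)*(c - 4)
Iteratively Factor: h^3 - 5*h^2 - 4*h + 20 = (h - 2)*(h^2 - 3*h - 10) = (h - 5)*(h - 2)*(h + 2)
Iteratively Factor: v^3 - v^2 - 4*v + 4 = (v + 2)*(v^2 - 3*v + 2) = (v - 1)*(v + 2)*(v - 2)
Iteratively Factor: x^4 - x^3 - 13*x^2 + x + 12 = (x - 1)*(x^3 - 13*x - 12) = (x - 1)*(x + 3)*(x^2 - 3*x - 4) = (x - 1)*(x + 1)*(x + 3)*(x - 4)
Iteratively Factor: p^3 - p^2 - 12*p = (p)*(p^2 - p - 12) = p*(p - 4)*(p + 3)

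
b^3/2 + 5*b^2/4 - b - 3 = (b/2 + 1)*(b - 3/2)*(b + 2)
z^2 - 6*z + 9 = (z - 3)^2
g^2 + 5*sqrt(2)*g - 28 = (g - 2*sqrt(2))*(g + 7*sqrt(2))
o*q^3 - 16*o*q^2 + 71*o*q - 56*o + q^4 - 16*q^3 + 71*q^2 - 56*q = (o + q)*(q - 8)*(q - 7)*(q - 1)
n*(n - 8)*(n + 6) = n^3 - 2*n^2 - 48*n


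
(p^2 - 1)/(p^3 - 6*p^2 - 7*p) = (p - 1)/(p*(p - 7))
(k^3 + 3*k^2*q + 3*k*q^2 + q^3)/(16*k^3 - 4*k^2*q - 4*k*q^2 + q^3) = (k^3 + 3*k^2*q + 3*k*q^2 + q^3)/(16*k^3 - 4*k^2*q - 4*k*q^2 + q^3)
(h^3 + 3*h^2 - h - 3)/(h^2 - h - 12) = (h^2 - 1)/(h - 4)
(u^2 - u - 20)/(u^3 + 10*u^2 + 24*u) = (u - 5)/(u*(u + 6))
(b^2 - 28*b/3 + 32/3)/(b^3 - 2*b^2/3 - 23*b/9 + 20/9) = 3*(b - 8)/(3*b^2 + 2*b - 5)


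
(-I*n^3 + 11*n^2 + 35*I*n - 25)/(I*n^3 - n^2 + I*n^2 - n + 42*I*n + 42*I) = (-n^3 - 11*I*n^2 + 35*n + 25*I)/(n^3 + n^2*(1 + I) + n*(42 + I) + 42)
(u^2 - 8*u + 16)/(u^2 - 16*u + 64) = (u^2 - 8*u + 16)/(u^2 - 16*u + 64)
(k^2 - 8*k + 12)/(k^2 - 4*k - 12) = (k - 2)/(k + 2)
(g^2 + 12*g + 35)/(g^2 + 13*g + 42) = (g + 5)/(g + 6)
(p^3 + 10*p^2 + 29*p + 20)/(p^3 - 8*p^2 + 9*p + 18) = (p^2 + 9*p + 20)/(p^2 - 9*p + 18)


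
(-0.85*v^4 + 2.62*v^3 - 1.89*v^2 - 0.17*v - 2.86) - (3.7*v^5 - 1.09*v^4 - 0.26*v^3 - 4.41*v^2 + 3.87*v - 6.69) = -3.7*v^5 + 0.24*v^4 + 2.88*v^3 + 2.52*v^2 - 4.04*v + 3.83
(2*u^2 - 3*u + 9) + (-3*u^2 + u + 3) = -u^2 - 2*u + 12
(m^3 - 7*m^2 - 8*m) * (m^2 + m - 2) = m^5 - 6*m^4 - 17*m^3 + 6*m^2 + 16*m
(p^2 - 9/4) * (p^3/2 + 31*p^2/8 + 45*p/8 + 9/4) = p^5/2 + 31*p^4/8 + 9*p^3/2 - 207*p^2/32 - 405*p/32 - 81/16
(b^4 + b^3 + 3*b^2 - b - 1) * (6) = 6*b^4 + 6*b^3 + 18*b^2 - 6*b - 6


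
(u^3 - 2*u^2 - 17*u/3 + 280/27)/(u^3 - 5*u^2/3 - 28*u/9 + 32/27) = (9*u^2 + 6*u - 35)/(9*u^2 + 9*u - 4)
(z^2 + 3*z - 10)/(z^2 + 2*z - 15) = (z - 2)/(z - 3)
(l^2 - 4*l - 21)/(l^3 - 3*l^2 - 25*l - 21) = 1/(l + 1)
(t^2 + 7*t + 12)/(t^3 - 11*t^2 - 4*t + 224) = (t + 3)/(t^2 - 15*t + 56)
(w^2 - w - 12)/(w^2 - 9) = (w - 4)/(w - 3)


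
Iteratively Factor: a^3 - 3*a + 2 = (a + 2)*(a^2 - 2*a + 1) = (a - 1)*(a + 2)*(a - 1)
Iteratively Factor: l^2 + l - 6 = (l + 3)*(l - 2)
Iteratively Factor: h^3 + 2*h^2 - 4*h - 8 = (h + 2)*(h^2 - 4) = (h + 2)^2*(h - 2)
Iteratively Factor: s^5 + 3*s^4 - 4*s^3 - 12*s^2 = (s + 3)*(s^4 - 4*s^2) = s*(s + 3)*(s^3 - 4*s) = s*(s - 2)*(s + 3)*(s^2 + 2*s) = s^2*(s - 2)*(s + 3)*(s + 2)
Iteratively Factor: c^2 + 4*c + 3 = (c + 3)*(c + 1)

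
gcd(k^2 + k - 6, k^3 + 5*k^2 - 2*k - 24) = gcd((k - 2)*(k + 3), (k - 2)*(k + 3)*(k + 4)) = k^2 + k - 6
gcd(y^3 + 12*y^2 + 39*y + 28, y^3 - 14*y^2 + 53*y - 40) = 1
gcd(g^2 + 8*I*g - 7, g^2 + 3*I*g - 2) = g + I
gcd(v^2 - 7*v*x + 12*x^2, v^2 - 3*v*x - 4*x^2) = -v + 4*x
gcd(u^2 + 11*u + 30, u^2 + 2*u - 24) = u + 6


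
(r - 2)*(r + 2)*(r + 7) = r^3 + 7*r^2 - 4*r - 28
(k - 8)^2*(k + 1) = k^3 - 15*k^2 + 48*k + 64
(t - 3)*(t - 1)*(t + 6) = t^3 + 2*t^2 - 21*t + 18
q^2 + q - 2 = (q - 1)*(q + 2)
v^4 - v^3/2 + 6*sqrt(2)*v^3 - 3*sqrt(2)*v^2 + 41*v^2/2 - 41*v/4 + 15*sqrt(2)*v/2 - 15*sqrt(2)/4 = (v - 1/2)*(v + sqrt(2)/2)*(v + 5*sqrt(2)/2)*(v + 3*sqrt(2))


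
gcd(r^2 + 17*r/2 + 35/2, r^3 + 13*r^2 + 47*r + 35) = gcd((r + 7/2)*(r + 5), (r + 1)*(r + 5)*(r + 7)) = r + 5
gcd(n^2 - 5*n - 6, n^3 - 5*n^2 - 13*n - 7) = n + 1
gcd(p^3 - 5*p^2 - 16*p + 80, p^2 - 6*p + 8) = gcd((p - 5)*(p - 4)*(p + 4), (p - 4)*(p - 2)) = p - 4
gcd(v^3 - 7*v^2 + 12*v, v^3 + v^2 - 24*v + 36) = v - 3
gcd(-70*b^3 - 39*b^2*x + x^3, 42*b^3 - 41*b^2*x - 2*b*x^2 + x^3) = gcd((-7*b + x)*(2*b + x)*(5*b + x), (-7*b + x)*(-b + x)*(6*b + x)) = -7*b + x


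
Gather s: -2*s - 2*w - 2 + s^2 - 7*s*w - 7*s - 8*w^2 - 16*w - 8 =s^2 + s*(-7*w - 9) - 8*w^2 - 18*w - 10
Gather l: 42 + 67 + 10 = 119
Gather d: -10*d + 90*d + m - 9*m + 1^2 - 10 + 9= 80*d - 8*m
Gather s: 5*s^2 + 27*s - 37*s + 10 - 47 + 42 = 5*s^2 - 10*s + 5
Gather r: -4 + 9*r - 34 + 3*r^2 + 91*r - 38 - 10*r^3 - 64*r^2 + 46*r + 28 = -10*r^3 - 61*r^2 + 146*r - 48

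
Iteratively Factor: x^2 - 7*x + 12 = (x - 4)*(x - 3)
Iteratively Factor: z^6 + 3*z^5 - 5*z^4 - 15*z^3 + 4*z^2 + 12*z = (z - 2)*(z^5 + 5*z^4 + 5*z^3 - 5*z^2 - 6*z) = (z - 2)*(z + 3)*(z^4 + 2*z^3 - z^2 - 2*z) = (z - 2)*(z + 1)*(z + 3)*(z^3 + z^2 - 2*z) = (z - 2)*(z + 1)*(z + 2)*(z + 3)*(z^2 - z) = (z - 2)*(z - 1)*(z + 1)*(z + 2)*(z + 3)*(z)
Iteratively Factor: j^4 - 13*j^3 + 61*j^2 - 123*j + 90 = (j - 2)*(j^3 - 11*j^2 + 39*j - 45) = (j - 3)*(j - 2)*(j^2 - 8*j + 15) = (j - 3)^2*(j - 2)*(j - 5)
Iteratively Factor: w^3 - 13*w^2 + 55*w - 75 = (w - 5)*(w^2 - 8*w + 15) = (w - 5)*(w - 3)*(w - 5)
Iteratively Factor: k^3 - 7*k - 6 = (k + 2)*(k^2 - 2*k - 3) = (k + 1)*(k + 2)*(k - 3)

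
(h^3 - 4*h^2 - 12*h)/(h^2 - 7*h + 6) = h*(h + 2)/(h - 1)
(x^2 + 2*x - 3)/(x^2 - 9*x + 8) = (x + 3)/(x - 8)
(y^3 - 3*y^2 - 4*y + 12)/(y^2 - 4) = y - 3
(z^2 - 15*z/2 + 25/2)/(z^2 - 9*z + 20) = (z - 5/2)/(z - 4)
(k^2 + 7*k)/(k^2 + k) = (k + 7)/(k + 1)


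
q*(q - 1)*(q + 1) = q^3 - q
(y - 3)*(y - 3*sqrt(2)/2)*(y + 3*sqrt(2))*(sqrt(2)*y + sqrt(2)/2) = sqrt(2)*y^4 - 5*sqrt(2)*y^3/2 + 3*y^3 - 21*sqrt(2)*y^2/2 - 15*y^2/2 - 9*y/2 + 45*sqrt(2)*y/2 + 27*sqrt(2)/2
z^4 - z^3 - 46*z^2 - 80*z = z*(z - 8)*(z + 2)*(z + 5)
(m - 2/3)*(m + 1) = m^2 + m/3 - 2/3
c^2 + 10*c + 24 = (c + 4)*(c + 6)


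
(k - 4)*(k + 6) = k^2 + 2*k - 24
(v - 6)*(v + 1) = v^2 - 5*v - 6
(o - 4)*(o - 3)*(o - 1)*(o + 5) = o^4 - 3*o^3 - 21*o^2 + 83*o - 60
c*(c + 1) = c^2 + c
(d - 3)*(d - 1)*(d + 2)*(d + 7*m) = d^4 + 7*d^3*m - 2*d^3 - 14*d^2*m - 5*d^2 - 35*d*m + 6*d + 42*m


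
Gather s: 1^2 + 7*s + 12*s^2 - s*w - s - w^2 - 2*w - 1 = 12*s^2 + s*(6 - w) - w^2 - 2*w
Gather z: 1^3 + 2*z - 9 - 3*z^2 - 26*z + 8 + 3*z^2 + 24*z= 0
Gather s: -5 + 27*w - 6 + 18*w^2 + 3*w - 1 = 18*w^2 + 30*w - 12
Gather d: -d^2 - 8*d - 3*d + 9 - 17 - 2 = -d^2 - 11*d - 10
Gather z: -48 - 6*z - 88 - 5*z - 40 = -11*z - 176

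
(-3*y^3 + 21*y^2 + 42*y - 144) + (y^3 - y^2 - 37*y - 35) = -2*y^3 + 20*y^2 + 5*y - 179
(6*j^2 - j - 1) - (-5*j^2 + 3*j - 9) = 11*j^2 - 4*j + 8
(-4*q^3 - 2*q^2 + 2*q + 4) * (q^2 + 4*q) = -4*q^5 - 18*q^4 - 6*q^3 + 12*q^2 + 16*q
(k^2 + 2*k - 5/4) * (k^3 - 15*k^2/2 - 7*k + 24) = k^5 - 11*k^4/2 - 93*k^3/4 + 155*k^2/8 + 227*k/4 - 30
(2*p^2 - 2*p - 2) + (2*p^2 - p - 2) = 4*p^2 - 3*p - 4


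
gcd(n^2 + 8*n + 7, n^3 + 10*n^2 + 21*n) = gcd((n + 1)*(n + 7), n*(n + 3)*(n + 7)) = n + 7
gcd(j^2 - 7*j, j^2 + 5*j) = j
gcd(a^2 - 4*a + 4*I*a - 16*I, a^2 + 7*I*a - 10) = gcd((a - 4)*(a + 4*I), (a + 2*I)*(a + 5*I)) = 1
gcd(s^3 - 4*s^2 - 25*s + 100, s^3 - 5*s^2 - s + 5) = s - 5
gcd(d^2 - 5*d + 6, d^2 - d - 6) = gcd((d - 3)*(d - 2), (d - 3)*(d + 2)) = d - 3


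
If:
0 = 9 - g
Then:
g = 9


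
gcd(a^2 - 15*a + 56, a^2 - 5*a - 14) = a - 7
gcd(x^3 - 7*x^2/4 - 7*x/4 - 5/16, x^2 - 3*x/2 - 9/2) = 1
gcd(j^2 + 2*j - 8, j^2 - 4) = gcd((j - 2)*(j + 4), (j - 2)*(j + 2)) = j - 2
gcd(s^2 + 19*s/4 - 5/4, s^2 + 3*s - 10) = s + 5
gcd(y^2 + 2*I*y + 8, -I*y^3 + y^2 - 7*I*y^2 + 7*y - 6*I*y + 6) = 1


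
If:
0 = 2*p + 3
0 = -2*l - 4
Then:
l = -2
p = -3/2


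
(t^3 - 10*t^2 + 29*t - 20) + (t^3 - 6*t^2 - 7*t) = 2*t^3 - 16*t^2 + 22*t - 20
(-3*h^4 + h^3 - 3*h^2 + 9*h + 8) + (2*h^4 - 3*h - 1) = -h^4 + h^3 - 3*h^2 + 6*h + 7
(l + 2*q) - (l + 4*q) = -2*q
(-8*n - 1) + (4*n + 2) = 1 - 4*n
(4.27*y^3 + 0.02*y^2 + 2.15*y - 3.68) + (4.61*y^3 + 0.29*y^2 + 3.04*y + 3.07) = 8.88*y^3 + 0.31*y^2 + 5.19*y - 0.61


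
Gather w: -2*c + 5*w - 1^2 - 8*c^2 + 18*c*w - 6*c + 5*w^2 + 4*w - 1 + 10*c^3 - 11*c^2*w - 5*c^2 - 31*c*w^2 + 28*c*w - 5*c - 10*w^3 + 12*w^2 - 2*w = 10*c^3 - 13*c^2 - 13*c - 10*w^3 + w^2*(17 - 31*c) + w*(-11*c^2 + 46*c + 7) - 2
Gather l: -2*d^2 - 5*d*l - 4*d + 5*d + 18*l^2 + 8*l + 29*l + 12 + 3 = -2*d^2 + d + 18*l^2 + l*(37 - 5*d) + 15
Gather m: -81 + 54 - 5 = -32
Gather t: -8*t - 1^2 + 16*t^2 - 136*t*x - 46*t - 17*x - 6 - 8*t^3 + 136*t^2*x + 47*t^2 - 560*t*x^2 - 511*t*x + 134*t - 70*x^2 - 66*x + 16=-8*t^3 + t^2*(136*x + 63) + t*(-560*x^2 - 647*x + 80) - 70*x^2 - 83*x + 9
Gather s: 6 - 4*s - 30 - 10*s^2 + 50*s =-10*s^2 + 46*s - 24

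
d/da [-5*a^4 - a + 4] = -20*a^3 - 1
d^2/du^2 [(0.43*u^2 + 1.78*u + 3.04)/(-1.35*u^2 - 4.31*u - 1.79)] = (-8.88178419700125e-16*u^4 - 1.48419000000001*u^3 - 27.00783*u^2 - 80.32122*u - 73.54085)/(2.460375*u^6 + 23.564925*u^5 + 85.02003*u^4 + 142.553681*u^3 + 112.730262*u^2 + 41.429013*u + 5.735339)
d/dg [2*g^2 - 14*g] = 4*g - 14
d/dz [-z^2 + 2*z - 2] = 2 - 2*z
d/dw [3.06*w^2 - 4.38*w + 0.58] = 6.12*w - 4.38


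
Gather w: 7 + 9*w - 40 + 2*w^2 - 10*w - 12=2*w^2 - w - 45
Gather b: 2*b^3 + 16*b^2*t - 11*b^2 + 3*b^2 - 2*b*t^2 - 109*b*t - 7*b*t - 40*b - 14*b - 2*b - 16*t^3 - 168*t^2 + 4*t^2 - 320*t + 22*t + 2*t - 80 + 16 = 2*b^3 + b^2*(16*t - 8) + b*(-2*t^2 - 116*t - 56) - 16*t^3 - 164*t^2 - 296*t - 64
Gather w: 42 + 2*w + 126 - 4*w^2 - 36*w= -4*w^2 - 34*w + 168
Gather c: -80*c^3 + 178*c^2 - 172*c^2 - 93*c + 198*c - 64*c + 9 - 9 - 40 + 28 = -80*c^3 + 6*c^2 + 41*c - 12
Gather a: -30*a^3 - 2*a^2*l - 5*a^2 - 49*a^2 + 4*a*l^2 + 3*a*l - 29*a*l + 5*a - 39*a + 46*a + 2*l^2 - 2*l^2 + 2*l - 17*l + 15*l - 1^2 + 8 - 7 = -30*a^3 + a^2*(-2*l - 54) + a*(4*l^2 - 26*l + 12)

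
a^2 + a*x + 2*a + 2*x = (a + 2)*(a + x)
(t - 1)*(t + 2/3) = t^2 - t/3 - 2/3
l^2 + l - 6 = (l - 2)*(l + 3)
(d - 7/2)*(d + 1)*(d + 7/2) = d^3 + d^2 - 49*d/4 - 49/4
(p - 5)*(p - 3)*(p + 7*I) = p^3 - 8*p^2 + 7*I*p^2 + 15*p - 56*I*p + 105*I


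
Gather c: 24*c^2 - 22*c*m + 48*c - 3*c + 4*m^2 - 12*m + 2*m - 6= 24*c^2 + c*(45 - 22*m) + 4*m^2 - 10*m - 6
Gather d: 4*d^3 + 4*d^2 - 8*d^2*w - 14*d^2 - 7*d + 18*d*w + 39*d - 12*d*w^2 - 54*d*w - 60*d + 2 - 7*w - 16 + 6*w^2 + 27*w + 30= 4*d^3 + d^2*(-8*w - 10) + d*(-12*w^2 - 36*w - 28) + 6*w^2 + 20*w + 16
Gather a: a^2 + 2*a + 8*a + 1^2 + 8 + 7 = a^2 + 10*a + 16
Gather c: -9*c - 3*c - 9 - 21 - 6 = -12*c - 36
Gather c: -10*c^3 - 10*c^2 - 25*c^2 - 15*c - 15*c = -10*c^3 - 35*c^2 - 30*c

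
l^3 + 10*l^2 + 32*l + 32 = (l + 2)*(l + 4)^2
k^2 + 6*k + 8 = (k + 2)*(k + 4)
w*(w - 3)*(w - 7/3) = w^3 - 16*w^2/3 + 7*w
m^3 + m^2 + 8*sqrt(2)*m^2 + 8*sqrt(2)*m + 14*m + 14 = (m + 1)*(m + sqrt(2))*(m + 7*sqrt(2))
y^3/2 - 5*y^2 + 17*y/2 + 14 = (y/2 + 1/2)*(y - 7)*(y - 4)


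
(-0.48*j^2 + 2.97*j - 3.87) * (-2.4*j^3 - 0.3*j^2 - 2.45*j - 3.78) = 1.152*j^5 - 6.984*j^4 + 9.573*j^3 - 4.3011*j^2 - 1.7451*j + 14.6286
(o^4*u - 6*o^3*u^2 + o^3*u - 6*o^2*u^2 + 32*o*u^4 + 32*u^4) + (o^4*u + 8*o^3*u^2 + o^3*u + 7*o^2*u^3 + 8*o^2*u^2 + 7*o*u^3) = 2*o^4*u + 2*o^3*u^2 + 2*o^3*u + 7*o^2*u^3 + 2*o^2*u^2 + 32*o*u^4 + 7*o*u^3 + 32*u^4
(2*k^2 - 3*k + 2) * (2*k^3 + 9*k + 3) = 4*k^5 - 6*k^4 + 22*k^3 - 21*k^2 + 9*k + 6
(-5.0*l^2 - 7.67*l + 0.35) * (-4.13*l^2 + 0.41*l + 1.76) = 20.65*l^4 + 29.6271*l^3 - 13.3902*l^2 - 13.3557*l + 0.616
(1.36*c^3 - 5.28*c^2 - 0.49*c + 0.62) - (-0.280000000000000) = 1.36*c^3 - 5.28*c^2 - 0.49*c + 0.9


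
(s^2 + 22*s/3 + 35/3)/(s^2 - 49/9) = 3*(s + 5)/(3*s - 7)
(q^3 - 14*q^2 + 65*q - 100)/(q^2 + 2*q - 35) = (q^2 - 9*q + 20)/(q + 7)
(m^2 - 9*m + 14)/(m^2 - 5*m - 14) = (m - 2)/(m + 2)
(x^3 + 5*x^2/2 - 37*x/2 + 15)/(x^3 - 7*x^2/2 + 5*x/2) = (x + 6)/x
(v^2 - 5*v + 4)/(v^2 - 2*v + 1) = (v - 4)/(v - 1)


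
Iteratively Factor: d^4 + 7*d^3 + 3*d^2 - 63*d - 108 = (d + 4)*(d^3 + 3*d^2 - 9*d - 27) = (d + 3)*(d + 4)*(d^2 - 9) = (d + 3)^2*(d + 4)*(d - 3)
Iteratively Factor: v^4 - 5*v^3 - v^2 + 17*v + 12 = (v - 3)*(v^3 - 2*v^2 - 7*v - 4) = (v - 3)*(v + 1)*(v^2 - 3*v - 4) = (v - 3)*(v + 1)^2*(v - 4)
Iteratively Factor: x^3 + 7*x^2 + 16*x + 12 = (x + 2)*(x^2 + 5*x + 6) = (x + 2)*(x + 3)*(x + 2)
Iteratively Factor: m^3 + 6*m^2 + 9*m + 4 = (m + 1)*(m^2 + 5*m + 4) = (m + 1)*(m + 4)*(m + 1)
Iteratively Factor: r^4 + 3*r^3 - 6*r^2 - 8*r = (r + 1)*(r^3 + 2*r^2 - 8*r) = (r + 1)*(r + 4)*(r^2 - 2*r) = (r - 2)*(r + 1)*(r + 4)*(r)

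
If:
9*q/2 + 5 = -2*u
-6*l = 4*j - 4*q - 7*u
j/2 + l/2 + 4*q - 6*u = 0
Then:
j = 793*u/18 + 260/9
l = -57*u/2 - 20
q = -4*u/9 - 10/9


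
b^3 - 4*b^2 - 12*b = b*(b - 6)*(b + 2)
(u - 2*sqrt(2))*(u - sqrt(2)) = u^2 - 3*sqrt(2)*u + 4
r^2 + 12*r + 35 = (r + 5)*(r + 7)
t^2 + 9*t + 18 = (t + 3)*(t + 6)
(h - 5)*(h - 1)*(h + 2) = h^3 - 4*h^2 - 7*h + 10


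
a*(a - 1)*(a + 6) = a^3 + 5*a^2 - 6*a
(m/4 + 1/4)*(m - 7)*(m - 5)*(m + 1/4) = m^4/4 - 43*m^3/16 + 81*m^2/16 + 163*m/16 + 35/16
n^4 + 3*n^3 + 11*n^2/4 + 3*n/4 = n*(n + 1/2)*(n + 1)*(n + 3/2)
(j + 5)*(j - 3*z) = j^2 - 3*j*z + 5*j - 15*z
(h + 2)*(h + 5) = h^2 + 7*h + 10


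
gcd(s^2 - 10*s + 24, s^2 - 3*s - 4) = s - 4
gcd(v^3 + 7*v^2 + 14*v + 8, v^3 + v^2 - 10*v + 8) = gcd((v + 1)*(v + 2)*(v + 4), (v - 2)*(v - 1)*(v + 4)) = v + 4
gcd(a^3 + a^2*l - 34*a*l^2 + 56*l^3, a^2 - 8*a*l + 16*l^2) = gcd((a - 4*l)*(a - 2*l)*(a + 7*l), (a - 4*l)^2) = a - 4*l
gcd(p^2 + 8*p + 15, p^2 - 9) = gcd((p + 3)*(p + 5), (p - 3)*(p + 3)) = p + 3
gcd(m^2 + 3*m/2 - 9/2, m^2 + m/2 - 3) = m - 3/2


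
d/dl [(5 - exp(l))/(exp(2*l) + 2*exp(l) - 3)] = (2*(exp(l) - 5)*(exp(l) + 1) - exp(2*l) - 2*exp(l) + 3)*exp(l)/(exp(2*l) + 2*exp(l) - 3)^2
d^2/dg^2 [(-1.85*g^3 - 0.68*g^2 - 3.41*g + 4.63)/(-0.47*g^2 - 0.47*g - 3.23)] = (-8.88178419700125e-16*g^5 - 8.88178419700125e-16*g^4 - 3.59352600000001*g^3 + 4.52046000000001*g^2 + 78.608262*g + 15.847374)/(0.103823*g^6 + 0.311469*g^5 + 2.45199*g^4 + 4.384865*g^3 + 16.85091*g^2 + 14.710389*g + 33.698267)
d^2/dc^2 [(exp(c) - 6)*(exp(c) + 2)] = 4*(exp(c) - 1)*exp(c)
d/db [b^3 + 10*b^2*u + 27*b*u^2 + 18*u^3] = 3*b^2 + 20*b*u + 27*u^2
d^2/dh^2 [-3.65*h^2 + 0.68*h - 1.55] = -7.30000000000000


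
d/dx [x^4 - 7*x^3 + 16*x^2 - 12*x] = 4*x^3 - 21*x^2 + 32*x - 12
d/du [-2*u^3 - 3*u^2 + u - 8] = -6*u^2 - 6*u + 1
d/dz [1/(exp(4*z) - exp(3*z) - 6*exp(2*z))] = (-4*exp(2*z) + 3*exp(z) + 12)*exp(-2*z)/(-exp(2*z) + exp(z) + 6)^2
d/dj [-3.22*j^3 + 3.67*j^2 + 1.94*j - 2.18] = -9.66*j^2 + 7.34*j + 1.94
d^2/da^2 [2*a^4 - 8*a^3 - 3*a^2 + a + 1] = 24*a^2 - 48*a - 6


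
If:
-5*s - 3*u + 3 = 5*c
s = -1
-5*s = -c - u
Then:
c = 23/2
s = -1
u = -33/2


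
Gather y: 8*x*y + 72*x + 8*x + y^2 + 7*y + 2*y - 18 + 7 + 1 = 80*x + y^2 + y*(8*x + 9) - 10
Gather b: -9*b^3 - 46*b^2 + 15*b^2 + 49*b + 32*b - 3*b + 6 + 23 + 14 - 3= -9*b^3 - 31*b^2 + 78*b + 40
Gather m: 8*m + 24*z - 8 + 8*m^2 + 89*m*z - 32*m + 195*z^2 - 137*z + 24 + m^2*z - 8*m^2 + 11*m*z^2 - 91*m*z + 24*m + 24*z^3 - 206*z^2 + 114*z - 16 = m^2*z + m*(11*z^2 - 2*z) + 24*z^3 - 11*z^2 + z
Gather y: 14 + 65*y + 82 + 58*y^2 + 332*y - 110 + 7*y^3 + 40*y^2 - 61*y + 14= 7*y^3 + 98*y^2 + 336*y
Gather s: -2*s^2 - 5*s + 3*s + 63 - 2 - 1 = -2*s^2 - 2*s + 60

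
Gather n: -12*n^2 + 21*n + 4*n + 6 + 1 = -12*n^2 + 25*n + 7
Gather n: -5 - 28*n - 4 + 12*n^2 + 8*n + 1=12*n^2 - 20*n - 8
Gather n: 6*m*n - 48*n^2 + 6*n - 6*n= 6*m*n - 48*n^2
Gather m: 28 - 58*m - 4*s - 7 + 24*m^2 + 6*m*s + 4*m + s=24*m^2 + m*(6*s - 54) - 3*s + 21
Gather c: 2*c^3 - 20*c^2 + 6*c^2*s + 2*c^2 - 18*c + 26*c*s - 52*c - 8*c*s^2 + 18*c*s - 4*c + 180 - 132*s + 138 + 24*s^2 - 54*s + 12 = 2*c^3 + c^2*(6*s - 18) + c*(-8*s^2 + 44*s - 74) + 24*s^2 - 186*s + 330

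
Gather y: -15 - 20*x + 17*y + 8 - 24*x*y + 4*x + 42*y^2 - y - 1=-16*x + 42*y^2 + y*(16 - 24*x) - 8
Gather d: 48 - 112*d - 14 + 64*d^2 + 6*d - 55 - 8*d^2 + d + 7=56*d^2 - 105*d - 14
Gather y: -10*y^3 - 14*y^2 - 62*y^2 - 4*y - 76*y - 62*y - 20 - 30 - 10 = -10*y^3 - 76*y^2 - 142*y - 60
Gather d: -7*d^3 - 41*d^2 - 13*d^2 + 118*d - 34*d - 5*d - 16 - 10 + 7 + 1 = -7*d^3 - 54*d^2 + 79*d - 18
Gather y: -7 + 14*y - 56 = 14*y - 63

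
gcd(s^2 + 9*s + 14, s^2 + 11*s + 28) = s + 7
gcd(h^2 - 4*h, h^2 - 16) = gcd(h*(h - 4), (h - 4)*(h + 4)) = h - 4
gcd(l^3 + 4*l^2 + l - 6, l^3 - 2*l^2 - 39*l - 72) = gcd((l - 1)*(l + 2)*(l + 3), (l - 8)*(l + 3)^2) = l + 3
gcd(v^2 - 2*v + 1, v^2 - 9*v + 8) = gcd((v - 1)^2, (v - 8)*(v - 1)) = v - 1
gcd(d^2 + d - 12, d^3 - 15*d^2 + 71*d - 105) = d - 3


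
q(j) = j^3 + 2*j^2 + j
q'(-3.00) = 16.00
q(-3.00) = -12.00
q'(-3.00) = 16.00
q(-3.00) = -12.00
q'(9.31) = 298.27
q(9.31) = 989.62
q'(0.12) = 1.52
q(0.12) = 0.15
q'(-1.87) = 4.01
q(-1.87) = -1.42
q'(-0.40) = -0.12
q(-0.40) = -0.14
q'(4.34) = 74.87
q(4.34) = 123.76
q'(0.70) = 5.27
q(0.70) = 2.02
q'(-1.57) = 2.11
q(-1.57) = -0.51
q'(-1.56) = 2.06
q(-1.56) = -0.49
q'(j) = 3*j^2 + 4*j + 1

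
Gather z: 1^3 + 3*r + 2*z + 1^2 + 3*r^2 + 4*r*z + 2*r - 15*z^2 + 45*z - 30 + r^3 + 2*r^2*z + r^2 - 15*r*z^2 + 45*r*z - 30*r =r^3 + 4*r^2 - 25*r + z^2*(-15*r - 15) + z*(2*r^2 + 49*r + 47) - 28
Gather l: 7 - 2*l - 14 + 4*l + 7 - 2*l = 0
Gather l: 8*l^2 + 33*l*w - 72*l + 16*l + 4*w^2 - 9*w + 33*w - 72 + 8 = 8*l^2 + l*(33*w - 56) + 4*w^2 + 24*w - 64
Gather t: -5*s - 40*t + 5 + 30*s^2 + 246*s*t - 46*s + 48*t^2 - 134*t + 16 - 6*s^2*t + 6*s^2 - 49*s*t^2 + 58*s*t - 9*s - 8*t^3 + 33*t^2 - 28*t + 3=36*s^2 - 60*s - 8*t^3 + t^2*(81 - 49*s) + t*(-6*s^2 + 304*s - 202) + 24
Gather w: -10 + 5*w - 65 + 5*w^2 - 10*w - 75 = 5*w^2 - 5*w - 150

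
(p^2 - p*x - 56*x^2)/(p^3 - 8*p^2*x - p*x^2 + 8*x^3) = (-p - 7*x)/(-p^2 + x^2)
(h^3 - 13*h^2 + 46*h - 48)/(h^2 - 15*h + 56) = (h^2 - 5*h + 6)/(h - 7)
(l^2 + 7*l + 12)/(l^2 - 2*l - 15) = (l + 4)/(l - 5)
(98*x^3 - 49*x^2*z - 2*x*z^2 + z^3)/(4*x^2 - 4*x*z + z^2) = (49*x^2 - z^2)/(2*x - z)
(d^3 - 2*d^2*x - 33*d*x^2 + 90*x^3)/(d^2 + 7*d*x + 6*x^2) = (d^2 - 8*d*x + 15*x^2)/(d + x)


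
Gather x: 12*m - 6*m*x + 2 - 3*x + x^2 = 12*m + x^2 + x*(-6*m - 3) + 2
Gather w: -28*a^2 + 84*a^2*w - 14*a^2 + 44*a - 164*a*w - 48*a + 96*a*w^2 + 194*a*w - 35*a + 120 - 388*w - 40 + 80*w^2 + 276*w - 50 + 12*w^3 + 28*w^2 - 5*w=-42*a^2 - 39*a + 12*w^3 + w^2*(96*a + 108) + w*(84*a^2 + 30*a - 117) + 30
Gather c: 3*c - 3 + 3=3*c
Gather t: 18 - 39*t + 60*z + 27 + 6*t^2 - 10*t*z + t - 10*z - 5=6*t^2 + t*(-10*z - 38) + 50*z + 40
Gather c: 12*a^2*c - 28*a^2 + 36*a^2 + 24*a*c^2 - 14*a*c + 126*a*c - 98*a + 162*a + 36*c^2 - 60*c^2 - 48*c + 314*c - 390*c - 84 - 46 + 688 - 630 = 8*a^2 + 64*a + c^2*(24*a - 24) + c*(12*a^2 + 112*a - 124) - 72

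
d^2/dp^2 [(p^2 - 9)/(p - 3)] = 0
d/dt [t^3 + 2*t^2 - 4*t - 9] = 3*t^2 + 4*t - 4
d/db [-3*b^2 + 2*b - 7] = 2 - 6*b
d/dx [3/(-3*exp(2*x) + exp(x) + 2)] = (18*exp(x) - 3)*exp(x)/(-3*exp(2*x) + exp(x) + 2)^2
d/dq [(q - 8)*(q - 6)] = 2*q - 14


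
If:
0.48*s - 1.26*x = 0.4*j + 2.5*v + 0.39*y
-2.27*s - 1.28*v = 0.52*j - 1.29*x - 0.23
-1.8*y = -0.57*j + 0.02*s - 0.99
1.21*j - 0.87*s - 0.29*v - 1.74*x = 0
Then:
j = 3.19765654073942*y - 1.75510170899046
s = 1.1332114110734*y - 0.520398706228159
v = 0.725864777838466 - 1.40305967851699*y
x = 1.8908952835809*y - 1.08127987300754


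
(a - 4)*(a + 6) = a^2 + 2*a - 24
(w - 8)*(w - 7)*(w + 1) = w^3 - 14*w^2 + 41*w + 56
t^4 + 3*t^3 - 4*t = t*(t - 1)*(t + 2)^2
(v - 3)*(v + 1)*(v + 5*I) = v^3 - 2*v^2 + 5*I*v^2 - 3*v - 10*I*v - 15*I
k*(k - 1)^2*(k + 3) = k^4 + k^3 - 5*k^2 + 3*k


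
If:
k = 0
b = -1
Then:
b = -1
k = 0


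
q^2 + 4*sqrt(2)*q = q*(q + 4*sqrt(2))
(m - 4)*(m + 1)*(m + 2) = m^3 - m^2 - 10*m - 8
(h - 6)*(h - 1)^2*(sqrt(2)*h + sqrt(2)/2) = sqrt(2)*h^4 - 15*sqrt(2)*h^3/2 + 9*sqrt(2)*h^2 + sqrt(2)*h/2 - 3*sqrt(2)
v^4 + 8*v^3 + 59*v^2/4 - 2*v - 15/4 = (v - 1/2)*(v + 1/2)*(v + 3)*(v + 5)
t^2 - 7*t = t*(t - 7)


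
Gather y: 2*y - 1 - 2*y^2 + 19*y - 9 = -2*y^2 + 21*y - 10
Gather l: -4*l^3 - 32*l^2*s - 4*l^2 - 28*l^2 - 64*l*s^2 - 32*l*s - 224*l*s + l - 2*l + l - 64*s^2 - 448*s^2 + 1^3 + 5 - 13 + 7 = -4*l^3 + l^2*(-32*s - 32) + l*(-64*s^2 - 256*s) - 512*s^2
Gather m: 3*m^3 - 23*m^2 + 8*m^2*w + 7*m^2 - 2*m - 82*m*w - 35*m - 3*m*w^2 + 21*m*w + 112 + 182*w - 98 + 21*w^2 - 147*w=3*m^3 + m^2*(8*w - 16) + m*(-3*w^2 - 61*w - 37) + 21*w^2 + 35*w + 14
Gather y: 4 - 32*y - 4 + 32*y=0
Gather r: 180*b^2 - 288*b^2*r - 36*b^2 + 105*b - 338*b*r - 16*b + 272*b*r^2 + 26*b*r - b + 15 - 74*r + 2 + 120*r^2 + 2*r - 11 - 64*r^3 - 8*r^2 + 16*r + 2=144*b^2 + 88*b - 64*r^3 + r^2*(272*b + 112) + r*(-288*b^2 - 312*b - 56) + 8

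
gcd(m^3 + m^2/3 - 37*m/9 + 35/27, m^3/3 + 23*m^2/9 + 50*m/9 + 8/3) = 1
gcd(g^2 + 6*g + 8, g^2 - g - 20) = g + 4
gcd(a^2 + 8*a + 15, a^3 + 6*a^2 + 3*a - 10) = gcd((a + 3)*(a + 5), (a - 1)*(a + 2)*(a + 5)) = a + 5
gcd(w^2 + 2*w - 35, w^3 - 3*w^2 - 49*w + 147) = w + 7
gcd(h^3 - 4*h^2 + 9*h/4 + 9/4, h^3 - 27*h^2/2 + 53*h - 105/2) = h - 3/2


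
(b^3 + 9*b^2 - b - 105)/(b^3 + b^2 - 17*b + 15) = (b + 7)/(b - 1)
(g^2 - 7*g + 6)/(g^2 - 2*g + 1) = (g - 6)/(g - 1)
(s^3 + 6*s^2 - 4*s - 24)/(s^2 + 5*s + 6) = (s^2 + 4*s - 12)/(s + 3)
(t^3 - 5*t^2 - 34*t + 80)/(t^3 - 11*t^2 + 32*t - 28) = (t^2 - 3*t - 40)/(t^2 - 9*t + 14)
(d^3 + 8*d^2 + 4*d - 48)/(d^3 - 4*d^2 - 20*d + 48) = (d + 6)/(d - 6)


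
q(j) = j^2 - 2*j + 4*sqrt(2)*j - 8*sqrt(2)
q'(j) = 2*j - 2 + 4*sqrt(2)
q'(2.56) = 8.78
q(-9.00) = 36.77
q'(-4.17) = -4.68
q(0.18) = -10.62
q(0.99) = -6.71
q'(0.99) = 5.64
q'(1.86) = 7.38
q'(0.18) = 4.02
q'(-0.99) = 1.68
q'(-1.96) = -0.26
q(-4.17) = -9.17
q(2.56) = 4.60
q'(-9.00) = -14.34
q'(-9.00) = -14.34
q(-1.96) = -14.64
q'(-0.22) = 3.22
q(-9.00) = 36.77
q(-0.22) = -12.07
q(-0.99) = -13.95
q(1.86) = -1.05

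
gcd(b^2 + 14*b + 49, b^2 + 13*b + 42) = b + 7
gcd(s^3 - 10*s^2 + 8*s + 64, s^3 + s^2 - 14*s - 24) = s^2 - 2*s - 8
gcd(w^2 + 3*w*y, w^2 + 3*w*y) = w^2 + 3*w*y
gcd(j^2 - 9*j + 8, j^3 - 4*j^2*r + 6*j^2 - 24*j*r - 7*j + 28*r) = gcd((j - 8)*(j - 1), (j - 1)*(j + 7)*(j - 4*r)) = j - 1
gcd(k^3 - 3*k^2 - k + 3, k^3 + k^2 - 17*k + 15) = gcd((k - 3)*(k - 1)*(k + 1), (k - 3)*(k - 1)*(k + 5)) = k^2 - 4*k + 3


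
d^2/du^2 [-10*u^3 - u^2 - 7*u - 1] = -60*u - 2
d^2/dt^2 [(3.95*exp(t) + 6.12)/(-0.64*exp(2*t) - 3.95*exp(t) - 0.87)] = (-1.61792*exp(4*t) - 0.0414080000000041*exp(3*t) - 33.2179200000001*exp(2*t) - 68.282661*exp(t) + 18.041625)*exp(t)/(0.262144*exp(6*t) + 4.85376*exp(5*t) + 31.025856*exp(4*t) + 74.826035*exp(3*t) + 42.175773*exp(2*t) + 8.969265*exp(t) + 0.658503)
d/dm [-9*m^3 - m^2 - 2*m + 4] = -27*m^2 - 2*m - 2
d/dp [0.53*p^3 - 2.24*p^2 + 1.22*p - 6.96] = 1.59*p^2 - 4.48*p + 1.22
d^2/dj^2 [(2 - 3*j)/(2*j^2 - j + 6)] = 2*(-(3*j - 2)*(4*j - 1)^2 + (18*j - 7)*(2*j^2 - j + 6))/(2*j^2 - j + 6)^3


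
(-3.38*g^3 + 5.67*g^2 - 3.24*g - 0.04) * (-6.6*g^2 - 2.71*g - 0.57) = 22.308*g^5 - 28.2622*g^4 + 7.9449*g^3 + 5.8125*g^2 + 1.9552*g + 0.0228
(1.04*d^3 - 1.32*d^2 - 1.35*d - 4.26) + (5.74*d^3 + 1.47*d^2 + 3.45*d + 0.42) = 6.78*d^3 + 0.15*d^2 + 2.1*d - 3.84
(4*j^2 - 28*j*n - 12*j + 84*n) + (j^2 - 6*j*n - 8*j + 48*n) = 5*j^2 - 34*j*n - 20*j + 132*n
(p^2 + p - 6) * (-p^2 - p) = -p^4 - 2*p^3 + 5*p^2 + 6*p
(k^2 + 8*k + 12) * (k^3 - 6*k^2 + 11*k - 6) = k^5 + 2*k^4 - 25*k^3 + 10*k^2 + 84*k - 72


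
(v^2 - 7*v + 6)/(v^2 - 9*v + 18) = (v - 1)/(v - 3)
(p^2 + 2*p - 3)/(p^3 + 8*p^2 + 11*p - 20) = (p + 3)/(p^2 + 9*p + 20)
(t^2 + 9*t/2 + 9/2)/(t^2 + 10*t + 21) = (t + 3/2)/(t + 7)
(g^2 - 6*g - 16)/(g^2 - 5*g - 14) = (g - 8)/(g - 7)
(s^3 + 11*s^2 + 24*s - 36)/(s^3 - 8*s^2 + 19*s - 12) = (s^2 + 12*s + 36)/(s^2 - 7*s + 12)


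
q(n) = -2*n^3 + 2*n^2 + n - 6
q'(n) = -6*n^2 + 4*n + 1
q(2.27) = -16.82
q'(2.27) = -20.84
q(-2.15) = 20.97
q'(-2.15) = -35.34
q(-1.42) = 2.34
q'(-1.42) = -16.78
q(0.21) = -5.72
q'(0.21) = 1.58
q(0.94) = -4.95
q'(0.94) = -0.54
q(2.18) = -15.04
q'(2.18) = -18.79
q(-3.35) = 88.29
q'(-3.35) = -79.74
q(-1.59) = 5.51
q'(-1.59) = -20.53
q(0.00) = -6.00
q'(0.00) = 1.00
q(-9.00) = 1605.00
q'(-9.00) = -521.00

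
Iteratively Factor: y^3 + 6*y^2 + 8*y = (y + 2)*(y^2 + 4*y) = y*(y + 2)*(y + 4)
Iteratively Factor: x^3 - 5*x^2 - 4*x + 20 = (x - 2)*(x^2 - 3*x - 10) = (x - 5)*(x - 2)*(x + 2)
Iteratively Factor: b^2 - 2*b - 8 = (b - 4)*(b + 2)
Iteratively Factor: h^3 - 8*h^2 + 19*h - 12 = (h - 4)*(h^2 - 4*h + 3) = (h - 4)*(h - 1)*(h - 3)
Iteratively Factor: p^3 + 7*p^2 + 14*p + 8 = (p + 2)*(p^2 + 5*p + 4) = (p + 1)*(p + 2)*(p + 4)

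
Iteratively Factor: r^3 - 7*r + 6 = (r - 1)*(r^2 + r - 6) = (r - 1)*(r + 3)*(r - 2)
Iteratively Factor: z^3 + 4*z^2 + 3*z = (z + 3)*(z^2 + z) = (z + 1)*(z + 3)*(z)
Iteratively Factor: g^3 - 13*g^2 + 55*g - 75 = (g - 5)*(g^2 - 8*g + 15) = (g - 5)*(g - 3)*(g - 5)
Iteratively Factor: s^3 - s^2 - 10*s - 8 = (s - 4)*(s^2 + 3*s + 2) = (s - 4)*(s + 1)*(s + 2)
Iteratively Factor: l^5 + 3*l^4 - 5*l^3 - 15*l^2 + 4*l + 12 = (l - 1)*(l^4 + 4*l^3 - l^2 - 16*l - 12) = (l - 1)*(l + 3)*(l^3 + l^2 - 4*l - 4) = (l - 2)*(l - 1)*(l + 3)*(l^2 + 3*l + 2) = (l - 2)*(l - 1)*(l + 2)*(l + 3)*(l + 1)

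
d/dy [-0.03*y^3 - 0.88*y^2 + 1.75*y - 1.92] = -0.09*y^2 - 1.76*y + 1.75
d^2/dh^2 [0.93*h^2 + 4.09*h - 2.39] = 1.86000000000000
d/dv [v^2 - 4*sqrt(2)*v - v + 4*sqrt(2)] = 2*v - 4*sqrt(2) - 1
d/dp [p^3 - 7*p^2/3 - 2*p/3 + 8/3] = 3*p^2 - 14*p/3 - 2/3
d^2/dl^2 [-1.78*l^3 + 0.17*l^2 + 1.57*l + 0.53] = 0.34 - 10.68*l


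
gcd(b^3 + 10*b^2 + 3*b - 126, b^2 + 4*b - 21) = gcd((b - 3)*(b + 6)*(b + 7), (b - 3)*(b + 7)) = b^2 + 4*b - 21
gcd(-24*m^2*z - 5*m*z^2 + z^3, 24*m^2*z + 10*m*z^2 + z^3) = z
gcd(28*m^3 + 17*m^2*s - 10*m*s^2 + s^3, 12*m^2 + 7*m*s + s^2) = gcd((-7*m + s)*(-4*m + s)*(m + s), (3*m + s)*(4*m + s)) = 1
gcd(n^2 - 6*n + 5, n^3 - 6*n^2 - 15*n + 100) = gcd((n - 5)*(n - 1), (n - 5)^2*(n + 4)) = n - 5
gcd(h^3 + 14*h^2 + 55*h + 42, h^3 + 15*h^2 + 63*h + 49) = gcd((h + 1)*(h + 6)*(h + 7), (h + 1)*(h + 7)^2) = h^2 + 8*h + 7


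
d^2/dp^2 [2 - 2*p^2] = -4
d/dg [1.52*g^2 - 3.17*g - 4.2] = 3.04*g - 3.17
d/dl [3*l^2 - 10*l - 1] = 6*l - 10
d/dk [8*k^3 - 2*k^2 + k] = 24*k^2 - 4*k + 1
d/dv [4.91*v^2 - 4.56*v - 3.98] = 9.82*v - 4.56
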